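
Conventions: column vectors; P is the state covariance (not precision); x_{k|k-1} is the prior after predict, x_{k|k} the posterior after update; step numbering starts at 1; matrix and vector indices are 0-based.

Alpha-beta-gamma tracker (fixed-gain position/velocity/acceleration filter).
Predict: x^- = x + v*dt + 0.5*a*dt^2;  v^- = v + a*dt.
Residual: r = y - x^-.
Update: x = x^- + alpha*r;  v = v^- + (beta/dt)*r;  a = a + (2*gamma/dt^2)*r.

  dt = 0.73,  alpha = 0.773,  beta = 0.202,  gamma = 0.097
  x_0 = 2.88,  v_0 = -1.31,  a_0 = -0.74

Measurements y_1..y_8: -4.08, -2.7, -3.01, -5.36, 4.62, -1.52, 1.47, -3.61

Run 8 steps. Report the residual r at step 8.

step 1: x_pred=1.7265  r=-5.8065  x^+=-2.7619  v^+=-3.4569  a^+=-2.8538
step 2: x_pred=-6.0459  r=3.3459  x^+=-3.4595  v^+=-4.6144  a^+=-1.6358
step 3: x_pred=-7.2639  r=4.2539  x^+=-3.9756  v^+=-4.6314  a^+=-0.0872
step 4: x_pred=-7.3798  r=2.0198  x^+=-5.8185  v^+=-4.1362  a^+=0.6481
step 5: x_pred=-8.6652  r=13.2852  x^+=1.6043  v^+=0.0131  a^+=5.4845
step 6: x_pred=3.0752  r=-4.5952  x^+=-0.4769  v^+=2.7453  a^+=3.8117
step 7: x_pred=2.5428  r=-1.0728  x^+=1.7135  v^+=5.2310  a^+=3.4211
step 8: x_pred=6.4437  r=-10.0537  x^+=-1.3278  v^+=4.9464  a^+=-0.2389

resid = -10.0537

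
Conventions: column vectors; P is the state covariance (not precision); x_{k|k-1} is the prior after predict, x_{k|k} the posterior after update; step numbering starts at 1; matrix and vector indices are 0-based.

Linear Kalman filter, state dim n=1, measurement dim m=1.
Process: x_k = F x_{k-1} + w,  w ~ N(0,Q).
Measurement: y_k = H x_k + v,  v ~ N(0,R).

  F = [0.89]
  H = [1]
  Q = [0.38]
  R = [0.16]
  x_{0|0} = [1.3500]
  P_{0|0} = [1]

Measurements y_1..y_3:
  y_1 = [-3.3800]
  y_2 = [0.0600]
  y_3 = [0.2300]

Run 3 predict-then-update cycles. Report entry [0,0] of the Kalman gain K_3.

step 1: x^-=[1.2015]  P^-=[1.1721]  S=[1.3321]  K=[0.8799]  nu=[-4.5815]  x^+=[-2.8297]  P^+=[0.1408]
step 2: x^-=[-2.5184]  P^-=[0.4915]  S=[0.6515]  K=[0.7544]  nu=[2.5784]  x^+=[-0.5732]  P^+=[0.1207]
step 3: x^-=[-0.5102]  P^-=[0.4756]  S=[0.6356]  K=[0.7483]  nu=[0.7402]  x^+=[0.0437]  P^+=[0.1197]

K[0,0] = 0.7483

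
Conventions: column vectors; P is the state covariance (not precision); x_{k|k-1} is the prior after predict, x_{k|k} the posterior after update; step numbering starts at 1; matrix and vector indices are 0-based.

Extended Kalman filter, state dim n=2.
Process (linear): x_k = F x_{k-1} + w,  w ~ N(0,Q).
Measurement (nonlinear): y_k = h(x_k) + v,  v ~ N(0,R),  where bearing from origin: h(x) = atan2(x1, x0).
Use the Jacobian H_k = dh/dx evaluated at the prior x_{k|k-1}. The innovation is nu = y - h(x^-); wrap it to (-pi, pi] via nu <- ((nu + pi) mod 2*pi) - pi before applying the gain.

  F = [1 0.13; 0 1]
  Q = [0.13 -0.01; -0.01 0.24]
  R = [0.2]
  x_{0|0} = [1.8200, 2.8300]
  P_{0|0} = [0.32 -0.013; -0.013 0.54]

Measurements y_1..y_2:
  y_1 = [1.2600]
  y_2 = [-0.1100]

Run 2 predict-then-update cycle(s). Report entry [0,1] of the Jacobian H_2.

step 1: x^-=[2.1879, 2.8300]  P^-=[0.4557 0.0472; 0.0472 0.7800]  H_jac=[-0.2212 0.1710]  S=[0.2415]  K=[-0.3839; 0.5090]  nu=[0.3473]  x^+=[2.0546, 3.0068]  P^+=[0.4201 0.0944; 0.0944 0.7174]
step 2: x^-=[2.4454, 3.0068]  P^-=[0.5868 0.1777; 0.1777 0.9574]  H_jac=[-0.2002 0.1628]  S=[0.2373]  K=[-0.3731; 0.5070]  nu=[-0.9980]  x^+=[2.8178, 2.5008]  P^+=[0.5538 0.2225; 0.2225 0.8964]

H_jac[0,1] = 0.1628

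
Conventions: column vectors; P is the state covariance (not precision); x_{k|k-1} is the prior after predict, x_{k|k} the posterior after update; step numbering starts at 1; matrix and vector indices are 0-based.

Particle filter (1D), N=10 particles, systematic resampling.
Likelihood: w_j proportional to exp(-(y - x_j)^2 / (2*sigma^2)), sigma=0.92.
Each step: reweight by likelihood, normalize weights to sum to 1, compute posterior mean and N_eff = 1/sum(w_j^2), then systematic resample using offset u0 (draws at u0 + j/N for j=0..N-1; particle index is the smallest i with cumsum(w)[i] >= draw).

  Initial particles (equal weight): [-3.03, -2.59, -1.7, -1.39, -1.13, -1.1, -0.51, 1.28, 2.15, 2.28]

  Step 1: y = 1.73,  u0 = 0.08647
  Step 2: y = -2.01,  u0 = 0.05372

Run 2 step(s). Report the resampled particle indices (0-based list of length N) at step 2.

resampled_idx = [0, 0, 0, 1, 1, 1, 2, 2, 2, 2]

step 1: w=[0.0000, 0.0000, 0.0004, 0.0012, 0.0030, 0.0033, 0.0191, 0.3290, 0.3341, 0.3101]  mean=1.8273  Neff=3.1611  idx=[7, 7, 7, 8, 8, 8, 8, 9, 9, 9]
step 2: w=[0.3204, 0.3204, 0.3204, 0.0070, 0.0070, 0.0070, 0.0070, 0.0036, 0.0036, 0.0036]  mean=1.3152  Neff=3.2444  idx=[0, 0, 0, 1, 1, 1, 2, 2, 2, 2]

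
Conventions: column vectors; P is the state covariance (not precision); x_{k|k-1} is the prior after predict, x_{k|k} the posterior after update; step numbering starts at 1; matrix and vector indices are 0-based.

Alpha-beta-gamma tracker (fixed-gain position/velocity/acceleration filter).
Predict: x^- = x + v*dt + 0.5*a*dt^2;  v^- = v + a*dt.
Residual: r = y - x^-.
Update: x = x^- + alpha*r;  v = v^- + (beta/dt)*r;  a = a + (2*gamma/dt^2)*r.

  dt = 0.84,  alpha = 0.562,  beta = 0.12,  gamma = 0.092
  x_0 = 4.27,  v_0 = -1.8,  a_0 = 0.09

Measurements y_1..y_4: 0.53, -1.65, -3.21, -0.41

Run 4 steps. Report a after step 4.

step 1: x_pred=2.7898  r=-2.2598  x^+=1.5198  v^+=-2.0472  a^+=-0.4993
step 2: x_pred=-0.3760  r=-1.2740  x^+=-1.0920  v^+=-2.6486  a^+=-0.8315
step 3: x_pred=-3.6102  r=0.4002  x^+=-3.3853  v^+=-3.2899  a^+=-0.7271
step 4: x_pred=-6.4053  r=5.9953  x^+=-3.0360  v^+=-3.0442  a^+=0.8363

a_post = 0.8363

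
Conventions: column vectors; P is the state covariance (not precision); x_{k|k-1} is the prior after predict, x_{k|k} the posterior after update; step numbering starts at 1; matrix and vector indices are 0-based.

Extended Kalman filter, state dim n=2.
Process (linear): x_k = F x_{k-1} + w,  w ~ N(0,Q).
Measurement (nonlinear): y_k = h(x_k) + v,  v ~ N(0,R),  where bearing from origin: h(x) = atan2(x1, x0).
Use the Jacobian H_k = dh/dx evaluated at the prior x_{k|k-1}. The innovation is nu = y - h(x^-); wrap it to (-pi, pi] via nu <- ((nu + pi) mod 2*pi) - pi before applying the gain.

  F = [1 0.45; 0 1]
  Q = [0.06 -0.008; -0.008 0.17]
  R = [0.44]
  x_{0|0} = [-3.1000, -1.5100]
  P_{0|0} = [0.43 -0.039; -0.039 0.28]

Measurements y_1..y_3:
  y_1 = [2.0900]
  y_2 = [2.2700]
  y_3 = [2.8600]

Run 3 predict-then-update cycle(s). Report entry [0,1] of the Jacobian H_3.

step 1: x^-=[-3.7795, -1.5100]  P^-=[0.5116 0.0790; 0.0790 0.4500]  H_jac=[0.0912 -0.2282]  S=[0.4644]  K=[0.0616; -0.2056]  nu=[-1.4317]  x^+=[-3.8677, -1.2157]  P^+=[0.5098 0.0849; 0.0849 0.4304]
step 2: x^-=[-4.4148, -1.2157]  P^-=[0.7334 0.2705; 0.2705 0.6004]  H_jac=[0.0580 -0.2105]  S=[0.4625]  K=[-0.0312; -0.2394]  nu=[-1.1403]  x^+=[-4.3791, -0.9427]  P^+=[0.7329 0.2671; 0.2671 0.5739]
step 3: x^-=[-4.8033, -0.9427]  P^-=[1.1495 0.5173; 0.5173 0.7439]  H_jac=[0.0393 -0.2005]  S=[0.4635]  K=[-0.1262; -0.2778]  nu=[-0.4754]  x^+=[-4.7434, -0.8106]  P^+=[1.1421 0.5011; 0.5011 0.7081]

H_jac[0,1] = -0.2005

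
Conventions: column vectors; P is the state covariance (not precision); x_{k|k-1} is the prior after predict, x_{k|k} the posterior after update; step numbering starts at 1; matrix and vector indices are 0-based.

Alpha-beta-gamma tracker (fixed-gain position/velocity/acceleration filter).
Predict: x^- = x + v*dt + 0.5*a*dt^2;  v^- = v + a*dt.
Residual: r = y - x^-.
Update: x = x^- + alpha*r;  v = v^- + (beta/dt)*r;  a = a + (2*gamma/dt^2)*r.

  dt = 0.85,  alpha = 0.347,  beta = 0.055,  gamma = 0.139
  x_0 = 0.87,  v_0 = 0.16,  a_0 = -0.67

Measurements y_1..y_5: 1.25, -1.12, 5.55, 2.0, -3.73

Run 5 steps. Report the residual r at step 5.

resid = -5.5410

step 1: x_pred=0.7640  r=0.4860  x^+=0.9326  v^+=-0.3781  a^+=-0.4830
step 2: x_pred=0.4368  r=-1.5568  x^+=-0.1034  v^+=-0.8893  a^+=-1.0820
step 3: x_pred=-1.2502  r=6.8002  x^+=1.1095  v^+=-1.3690  a^+=1.5345
step 4: x_pred=0.5002  r=1.4998  x^+=1.0206  v^+=0.0324  a^+=2.1116
step 5: x_pred=1.8110  r=-5.5410  x^+=-0.1117  v^+=1.4688  a^+=-0.0204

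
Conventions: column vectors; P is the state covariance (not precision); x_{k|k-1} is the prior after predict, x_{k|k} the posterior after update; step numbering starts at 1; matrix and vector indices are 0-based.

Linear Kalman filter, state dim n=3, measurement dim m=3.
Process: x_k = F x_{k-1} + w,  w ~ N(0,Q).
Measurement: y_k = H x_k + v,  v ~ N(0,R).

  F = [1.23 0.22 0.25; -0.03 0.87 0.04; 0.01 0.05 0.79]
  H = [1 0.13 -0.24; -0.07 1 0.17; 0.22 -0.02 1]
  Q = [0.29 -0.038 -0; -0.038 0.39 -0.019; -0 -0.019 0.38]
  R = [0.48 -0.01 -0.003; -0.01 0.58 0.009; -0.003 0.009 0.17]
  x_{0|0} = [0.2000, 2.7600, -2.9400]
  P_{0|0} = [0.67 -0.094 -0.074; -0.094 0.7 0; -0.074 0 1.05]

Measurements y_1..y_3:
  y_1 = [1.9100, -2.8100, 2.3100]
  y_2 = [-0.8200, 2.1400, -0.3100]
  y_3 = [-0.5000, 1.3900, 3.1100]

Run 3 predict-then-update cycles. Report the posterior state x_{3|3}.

step 1: x^-=[0.1182, 2.2776, -2.1826]  P^-=[1.3068 -0.0213 0.1452; -0.0213 0.9272 0.0455; 0.1452 0.0455 1.0359]  S=[1.7840 -0.0271 0.1770; -0.0271 1.5585 0.1823; 0.1770 0.1823 1.3317]  K=[0.6861 -0.0731 0.2441; 0.0663 0.6108 -0.0757; -0.1348 0.0381 0.8138]  nu=[0.9719, -4.7083, 4.5121]  x^+=[2.2307, -0.8757, 1.1791]  P^+=[0.3239 -0.0188 -0.0329; -0.0188 0.3510 0.0036; -0.0329 0.0036 0.1464]
step 2: x^-=[2.8459, -0.7816, 0.9100]  P^-=[0.7761 -0.0019 0.0042; -0.0019 0.6575 0.0039; 0.0042 0.0039 0.4720]  S=[1.2917 -0.0000 0.0573; -0.0000 1.2565 0.0675; 0.0573 0.0675 0.6816]  K=[0.5905 -0.0556 0.2127; 0.0672 0.5278 -0.0721; -0.1151 0.0291 0.7006]  nu=[-3.3459, 2.9661, -1.8617]  x^+=[0.3095, 0.6933, 0.0771]  P^+=[0.2783 -0.0121 -0.0276; -0.0121 0.3038 0.0010; -0.0276 0.0010 0.1258]
step 3: x^-=[0.5525, 0.5970, 0.0987]  P^-=[0.7102 -0.0026 0.0042; -0.0026 0.6212 -0.0006; 0.0042 -0.0006 0.4589]  S=[1.2245 0.0006 0.0453; 0.0006 1.2180 0.0623; 0.0453 0.0623 0.6654]  K=[0.5713 -0.0533 0.2072; 0.0664 0.5138 -0.0731; -0.1124 0.0277 0.6961]  nu=[-1.1064, 0.8149, 2.9017]  x^+=[0.4783, 0.7301, 2.2656]  P^+=[0.2693 -0.0114 -0.0264; -0.0114 0.2958 0.0004; -0.0264 0.0004 0.1248]

x_post = [0.4783, 0.7301, 2.2656]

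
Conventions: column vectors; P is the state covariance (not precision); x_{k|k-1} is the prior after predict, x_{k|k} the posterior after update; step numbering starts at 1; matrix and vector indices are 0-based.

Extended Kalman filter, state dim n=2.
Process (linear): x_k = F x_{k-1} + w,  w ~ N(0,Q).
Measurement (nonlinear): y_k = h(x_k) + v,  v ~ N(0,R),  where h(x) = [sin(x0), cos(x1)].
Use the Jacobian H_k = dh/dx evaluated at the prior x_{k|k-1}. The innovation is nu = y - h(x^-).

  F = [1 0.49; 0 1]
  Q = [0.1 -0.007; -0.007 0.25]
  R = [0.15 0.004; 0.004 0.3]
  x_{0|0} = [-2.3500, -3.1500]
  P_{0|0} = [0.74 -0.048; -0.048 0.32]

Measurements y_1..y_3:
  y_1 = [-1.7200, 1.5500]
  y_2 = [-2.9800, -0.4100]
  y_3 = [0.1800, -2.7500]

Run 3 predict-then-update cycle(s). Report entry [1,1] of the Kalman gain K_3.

K[1,1] = 0.7368

step 1: x^-=[-3.8935, -3.1500]  P^-=[0.8698 0.1018; 0.1018 0.5700]  H_jac=[-0.7304 0.0000; 0.0000 -0.0084]  S=[0.6140 0.0046; 0.0046 0.3000]  K=[-1.0348 0.0131; -0.1210 -0.0141]  nu=[-2.4030, 2.5500]  x^+=[-1.3735, -2.8952]  P^+=[0.2124 0.0249; 0.0249 0.5609]
step 2: x^-=[-2.7922, -2.8952]  P^-=[0.4715 0.2928; 0.2928 0.8109]  H_jac=[-0.9396 0.0000; 0.0000 0.2439]  S=[0.5663 -0.0631; -0.0631 0.3482]  K=[-0.7752 0.0646; -0.4312 0.4898]  nu=[-2.6377, 0.5598]  x^+=[-0.7113, -1.4836]  P^+=[0.1235 0.0668; 0.0668 0.5954]
step 3: x^-=[-1.4383, -1.4836]  P^-=[0.4319 0.3515; 0.3515 0.8454]  H_jac=[0.1321 0.0000; 0.0000 0.9962]  S=[0.1575 0.0503; 0.0503 1.1390]  K=[0.2678 0.2956; 0.0597 0.7368]  nu=[1.1712, -2.8371]  x^+=[-1.9634, -3.5040]  P^+=[0.3131 0.0901; 0.0901 0.2221]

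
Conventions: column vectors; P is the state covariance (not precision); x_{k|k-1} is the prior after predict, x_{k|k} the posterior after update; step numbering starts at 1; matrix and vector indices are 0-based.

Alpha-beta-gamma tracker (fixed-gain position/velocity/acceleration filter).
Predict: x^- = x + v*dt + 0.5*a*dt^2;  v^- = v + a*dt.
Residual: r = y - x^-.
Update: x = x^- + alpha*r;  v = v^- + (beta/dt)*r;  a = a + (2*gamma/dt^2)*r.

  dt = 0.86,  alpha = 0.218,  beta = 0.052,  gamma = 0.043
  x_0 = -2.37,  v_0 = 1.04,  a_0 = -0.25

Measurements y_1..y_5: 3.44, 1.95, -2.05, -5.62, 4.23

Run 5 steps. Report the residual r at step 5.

resid = 2.6701

step 1: x_pred=-1.5680  r=5.0080  x^+=-0.4763  v^+=1.1278  a^+=0.3323
step 2: x_pred=0.6165  r=1.3335  x^+=0.9072  v^+=1.4942  a^+=0.4874
step 3: x_pred=2.3725  r=-4.4225  x^+=1.4084  v^+=1.6460  a^+=-0.0269
step 4: x_pred=2.8140  r=-8.4340  x^+=0.9754  v^+=1.1129  a^+=-1.0076
step 5: x_pred=1.5599  r=2.6701  x^+=2.1420  v^+=0.4079  a^+=-0.6971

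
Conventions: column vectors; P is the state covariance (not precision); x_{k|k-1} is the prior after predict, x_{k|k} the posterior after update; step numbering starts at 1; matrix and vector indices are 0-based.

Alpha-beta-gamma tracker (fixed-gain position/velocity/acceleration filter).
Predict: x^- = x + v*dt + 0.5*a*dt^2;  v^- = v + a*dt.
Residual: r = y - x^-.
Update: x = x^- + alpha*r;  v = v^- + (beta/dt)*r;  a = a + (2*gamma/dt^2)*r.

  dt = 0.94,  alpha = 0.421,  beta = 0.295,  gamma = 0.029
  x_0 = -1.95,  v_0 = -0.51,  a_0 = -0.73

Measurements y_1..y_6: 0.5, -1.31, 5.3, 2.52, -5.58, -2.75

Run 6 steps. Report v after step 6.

step 1: x_pred=-2.7519  r=3.2519  x^+=-1.3829  v^+=-0.1757  a^+=-0.5165
step 2: x_pred=-1.7762  r=0.4662  x^+=-1.5799  v^+=-0.5149  a^+=-0.4859
step 3: x_pred=-2.2786  r=7.5786  x^+=0.9120  v^+=1.4067  a^+=0.0115
step 4: x_pred=2.2394  r=0.2806  x^+=2.3575  v^+=1.5056  a^+=0.0299
step 5: x_pred=3.7860  r=-9.3660  x^+=-0.1571  v^+=-1.4056  a^+=-0.5848
step 6: x_pred=-1.7367  r=-1.0133  x^+=-2.1633  v^+=-2.2733  a^+=-0.6514

v_post = -2.2733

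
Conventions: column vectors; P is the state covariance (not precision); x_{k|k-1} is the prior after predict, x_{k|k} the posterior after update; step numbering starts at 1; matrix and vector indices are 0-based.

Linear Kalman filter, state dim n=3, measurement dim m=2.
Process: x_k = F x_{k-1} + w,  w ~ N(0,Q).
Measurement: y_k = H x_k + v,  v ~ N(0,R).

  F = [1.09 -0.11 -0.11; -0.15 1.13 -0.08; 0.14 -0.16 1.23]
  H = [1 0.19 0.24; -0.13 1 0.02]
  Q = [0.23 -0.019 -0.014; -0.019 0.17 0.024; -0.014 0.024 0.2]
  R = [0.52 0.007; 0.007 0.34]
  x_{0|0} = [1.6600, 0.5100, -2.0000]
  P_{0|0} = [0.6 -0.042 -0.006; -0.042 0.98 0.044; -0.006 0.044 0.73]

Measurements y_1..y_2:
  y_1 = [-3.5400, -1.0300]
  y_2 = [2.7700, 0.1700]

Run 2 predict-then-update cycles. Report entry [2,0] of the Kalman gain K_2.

step 1: x^-=[1.9733, 0.4873, -2.3092]  P^-=[0.9761 -0.2896 -0.0091; -0.2896 1.4457 -0.1824; -0.0091 -0.1824 1.3238]  S=[1.4935 -0.1656; -0.1656 1.8707]  K=[0.5964 -0.1699; 0.0489 0.7953; 0.1760 -0.0671]  nu=[-5.0517, -1.2146]  x^+=[-0.8333, -0.7258, -3.1166]  P^+=[0.3573 -0.0032 -0.1988; -0.0032 0.2718 -0.0727; -0.1988 -0.0727 1.2652]
step 2: x^-=[-0.4856, -0.4458, -3.8340]  P^-=[0.7197 -0.0816 -0.3802; -0.0816 0.5426 -0.2208; -0.3802 -0.2208 2.0883]  S=[1.1460 -0.1026; -0.1026 0.9100]  K=[0.5222 -0.1420; 0.0268 0.6061; 0.0568 -0.1361]  nu=[4.2605, 0.6294]  x^+=[1.6498, 0.0498, -3.6775]  P^+=[0.3737 0.0128 -0.4399; 0.0128 0.2108 -0.1444; -0.4399 -0.1444 2.0662]

K[2,0] = 0.0568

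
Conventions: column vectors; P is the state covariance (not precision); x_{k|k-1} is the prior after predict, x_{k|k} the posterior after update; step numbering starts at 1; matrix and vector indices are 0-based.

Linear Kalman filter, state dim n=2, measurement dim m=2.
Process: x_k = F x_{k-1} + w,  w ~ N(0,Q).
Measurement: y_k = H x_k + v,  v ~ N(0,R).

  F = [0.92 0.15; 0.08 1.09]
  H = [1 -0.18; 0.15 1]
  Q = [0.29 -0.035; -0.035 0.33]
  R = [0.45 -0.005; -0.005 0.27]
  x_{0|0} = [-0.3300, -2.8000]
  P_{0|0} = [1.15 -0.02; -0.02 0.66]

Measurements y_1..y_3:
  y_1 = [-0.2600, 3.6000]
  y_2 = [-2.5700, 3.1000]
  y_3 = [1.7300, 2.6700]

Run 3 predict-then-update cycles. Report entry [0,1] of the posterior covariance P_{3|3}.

P_post[0,1] = -0.0071

step 1: x^-=[-0.7236, -3.0784]  P^-=[1.2727 0.1373; 0.1373 1.1180]  S=[1.7095 0.1182; 0.1182 1.4578]  K=[0.7185 0.1668; -0.0920 0.7885]  nu=[-0.0905, 6.7869]  x^+=[0.3437, 2.2813]  P^+=[0.3213 -0.0067; -0.0067 0.2144]
step 2: x^-=[0.6584, 2.5141]  P^-=[0.5649 0.0169; 0.0169 0.5856]  S=[1.0278 -0.0093; -0.0093 0.8733]  K=[0.5478 0.1221; -0.0801 0.6725]  nu=[-2.7759, 0.4871]  x^+=[-0.8026, 3.0640]  P^+=[0.2447 -0.0065; -0.0065 0.1830]
step 3: x^-=[-0.2788, 3.2756]  P^-=[0.4995 0.0064; 0.0064 0.5478]  S=[0.9649 -0.0225; -0.0225 0.8310]  K=[0.5190 0.1119; -0.0803 0.6582]  nu=[2.5984, -0.5638]  x^+=[1.0068, 2.6960]  P^+=[0.2317 -0.0071; -0.0071 0.1792]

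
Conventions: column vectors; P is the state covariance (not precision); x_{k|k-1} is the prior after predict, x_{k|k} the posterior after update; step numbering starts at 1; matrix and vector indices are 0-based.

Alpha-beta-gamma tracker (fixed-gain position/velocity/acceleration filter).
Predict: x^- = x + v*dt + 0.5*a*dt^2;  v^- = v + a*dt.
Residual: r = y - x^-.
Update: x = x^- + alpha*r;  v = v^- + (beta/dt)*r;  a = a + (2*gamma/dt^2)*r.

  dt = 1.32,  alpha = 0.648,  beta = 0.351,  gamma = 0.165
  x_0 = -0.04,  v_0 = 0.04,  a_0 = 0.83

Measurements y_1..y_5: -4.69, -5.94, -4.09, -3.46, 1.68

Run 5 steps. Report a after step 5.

step 1: x_pred=0.7359  r=-5.4259  x^+=-2.7801  v^+=-0.3072  a^+=-0.1976
step 2: x_pred=-3.3578  r=-2.5822  x^+=-5.0311  v^+=-1.2547  a^+=-0.6867
step 3: x_pred=-7.2855  r=3.1955  x^+=-5.2148  v^+=-1.3114  a^+=-0.0815
step 4: x_pred=-7.0169  r=3.5569  x^+=-4.7120  v^+=-0.4732  a^+=0.5922
step 5: x_pred=-4.8207  r=6.5007  x^+=-0.6083  v^+=2.0371  a^+=1.8234

a_post = 1.8234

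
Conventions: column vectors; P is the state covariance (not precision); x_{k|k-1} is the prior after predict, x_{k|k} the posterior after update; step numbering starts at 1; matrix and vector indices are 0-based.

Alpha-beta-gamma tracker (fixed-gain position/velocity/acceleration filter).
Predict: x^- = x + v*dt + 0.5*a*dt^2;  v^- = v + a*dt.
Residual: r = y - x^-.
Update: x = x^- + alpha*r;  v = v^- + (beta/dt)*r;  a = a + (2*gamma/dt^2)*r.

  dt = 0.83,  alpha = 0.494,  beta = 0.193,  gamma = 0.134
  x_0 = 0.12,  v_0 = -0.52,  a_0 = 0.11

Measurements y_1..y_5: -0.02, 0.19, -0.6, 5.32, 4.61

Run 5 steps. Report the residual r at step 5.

step 1: x_pred=-0.2737  r=0.2537  x^+=-0.1484  v^+=-0.3697  a^+=0.2087
step 2: x_pred=-0.3833  r=0.5733  x^+=-0.1001  v^+=-0.0632  a^+=0.4317
step 3: x_pred=-0.0038  r=-0.5962  x^+=-0.2983  v^+=0.1566  a^+=0.1998
step 4: x_pred=-0.0996  r=5.4196  x^+=2.5777  v^+=1.5826  a^+=2.3082
step 5: x_pred=4.6863  r=-0.0763  x^+=4.6486  v^+=3.4807  a^+=2.2785

resid = -0.0763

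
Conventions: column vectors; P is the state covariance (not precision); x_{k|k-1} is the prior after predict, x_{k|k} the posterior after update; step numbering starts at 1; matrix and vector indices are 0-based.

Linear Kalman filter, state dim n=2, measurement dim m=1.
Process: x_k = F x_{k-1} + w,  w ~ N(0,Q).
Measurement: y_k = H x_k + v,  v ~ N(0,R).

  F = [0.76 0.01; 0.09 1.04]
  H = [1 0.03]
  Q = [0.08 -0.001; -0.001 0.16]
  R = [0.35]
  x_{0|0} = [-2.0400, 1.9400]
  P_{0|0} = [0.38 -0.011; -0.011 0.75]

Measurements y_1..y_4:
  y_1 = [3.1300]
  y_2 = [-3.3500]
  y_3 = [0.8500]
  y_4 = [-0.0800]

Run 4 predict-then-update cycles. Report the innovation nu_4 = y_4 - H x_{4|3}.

innov = [-0.0228]

step 1: x^-=[-1.5310, 1.8340]  P^-=[0.2994 0.0241; 0.0241 0.9722]  S=[0.6517]  K=[0.4605; 0.0817]  nu=[4.6060]  x^+=[0.5901, 2.2104]  P^+=[0.1612 -0.0004; -0.0004 0.9679]
step 2: x^-=[0.4706, 2.3519]  P^-=[0.1732 0.0197; 0.0197 1.2081]  S=[0.5255]  K=[0.3307; 0.1065]  nu=[-3.8911]  x^+=[-0.8163, 1.9373]  P^+=[0.1157 0.0012; 0.0012 1.2021]
step 3: x^-=[-0.6010, 1.9413]  P^-=[0.1470 0.0204; 0.0204 1.4614]  S=[0.4995]  K=[0.2955; 0.1286]  nu=[1.3928]  x^+=[-0.1895, 2.1204]  P^+=[0.1034 0.0014; 0.0014 1.4531]
step 4: x^-=[-0.1228, 2.1882]  P^-=[0.1399 0.0223; 0.0223 1.7328]  S=[0.4928]  K=[0.2852; 0.1507]  nu=[-0.0228]  x^+=[-0.1293, 2.1847]  P^+=[0.0998 0.0011; 0.0011 1.7216]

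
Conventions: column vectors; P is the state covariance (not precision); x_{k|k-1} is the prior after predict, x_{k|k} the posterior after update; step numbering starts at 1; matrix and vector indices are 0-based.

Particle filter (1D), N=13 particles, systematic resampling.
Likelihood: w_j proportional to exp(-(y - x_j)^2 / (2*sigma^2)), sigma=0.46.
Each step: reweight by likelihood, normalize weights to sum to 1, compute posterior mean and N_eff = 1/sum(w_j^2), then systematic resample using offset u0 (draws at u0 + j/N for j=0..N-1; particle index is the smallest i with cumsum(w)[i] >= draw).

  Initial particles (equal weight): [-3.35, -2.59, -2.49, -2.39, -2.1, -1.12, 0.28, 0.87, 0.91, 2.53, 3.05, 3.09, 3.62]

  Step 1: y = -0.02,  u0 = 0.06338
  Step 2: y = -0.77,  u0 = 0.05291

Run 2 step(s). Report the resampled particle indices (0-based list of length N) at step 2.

resampled_idx = [0, 1, 1, 2, 3, 3, 4, 5, 6, 6, 7, 8, 8]

step 1: w=[0.0000, 0.0000, 0.0000, 0.0000, 0.0000, 0.0499, 0.7035, 0.1339, 0.1127, 0.0000, 0.0000, 0.0000, 0.0000]  mean=0.3601  Neff=1.8939  idx=[6, 6, 6, 6, 6, 6, 6, 6, 6, 7, 7, 8, 8]
step 2: w=[0.1101, 0.1101, 0.1101, 0.1101, 0.1101, 0.1101, 0.1101, 0.1101, 0.1101, 0.0026, 0.0026, 0.0019, 0.0019]  mean=0.2854  Neff=9.1618  idx=[0, 1, 1, 2, 3, 3, 4, 5, 6, 6, 7, 8, 8]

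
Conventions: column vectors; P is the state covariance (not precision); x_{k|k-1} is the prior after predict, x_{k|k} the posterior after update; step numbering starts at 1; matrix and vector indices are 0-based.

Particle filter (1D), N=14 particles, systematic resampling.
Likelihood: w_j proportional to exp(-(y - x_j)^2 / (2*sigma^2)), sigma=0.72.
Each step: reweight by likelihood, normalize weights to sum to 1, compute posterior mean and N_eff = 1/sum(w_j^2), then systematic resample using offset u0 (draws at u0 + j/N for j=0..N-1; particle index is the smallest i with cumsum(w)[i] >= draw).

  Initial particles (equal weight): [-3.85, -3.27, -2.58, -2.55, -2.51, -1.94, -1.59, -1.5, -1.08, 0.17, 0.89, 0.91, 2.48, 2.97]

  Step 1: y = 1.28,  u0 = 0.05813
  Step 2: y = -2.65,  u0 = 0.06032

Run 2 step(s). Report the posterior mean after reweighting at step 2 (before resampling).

step 1: w=[0.0000, 0.0000, 0.0000, 0.0000, 0.0000, 0.0000, 0.0002, 0.0002, 0.0020, 0.1289, 0.3654, 0.3708, 0.1055, 0.0269]  mean=1.0235  Neff=3.3386  idx=[9, 9, 10, 10, 10, 10, 10, 11, 11, 11, 11, 11, 12, 13]
step 2: w=[0.4733, 0.4733, 0.0057, 0.0057, 0.0057, 0.0057, 0.0057, 0.0050, 0.0050, 0.0050, 0.0050, 0.0050, 0.0000, 0.0000]  mean=0.2090  Neff=2.2310  idx=[0, 0, 0, 0, 0, 0, 1, 1, 1, 1, 1, 1, 1, 9]

post_mean = 0.2090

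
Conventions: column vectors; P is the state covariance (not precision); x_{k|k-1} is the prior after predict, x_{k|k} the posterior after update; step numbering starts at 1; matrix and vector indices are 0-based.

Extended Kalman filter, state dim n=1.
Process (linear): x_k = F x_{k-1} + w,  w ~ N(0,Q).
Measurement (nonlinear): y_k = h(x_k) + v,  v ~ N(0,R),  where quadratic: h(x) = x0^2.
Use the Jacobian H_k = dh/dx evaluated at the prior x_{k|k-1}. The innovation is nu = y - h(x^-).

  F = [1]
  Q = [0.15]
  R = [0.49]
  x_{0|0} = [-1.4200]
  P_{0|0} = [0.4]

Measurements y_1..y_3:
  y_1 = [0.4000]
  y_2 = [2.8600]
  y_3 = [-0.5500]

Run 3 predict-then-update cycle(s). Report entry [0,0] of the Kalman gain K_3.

step 1: x^-=[-1.4200]  P^-=[0.5500]  H_jac=[-2.8400]  S=[4.9261]  K=[-0.3171]  nu=[-1.6164]  x^+=[-0.9075]  P^+=[0.0547]
step 2: x^-=[-0.9075]  P^-=[0.2047]  H_jac=[-1.8149]  S=[1.1643]  K=[-0.3191]  nu=[2.0365]  x^+=[-1.5573]  P^+=[0.0862]
step 3: x^-=[-1.5573]  P^-=[0.2362]  H_jac=[-3.1146]  S=[2.7809]  K=[-0.2645]  nu=[-2.9752]  x^+=[-0.7704]  P^+=[0.0416]

K[0,0] = -0.2645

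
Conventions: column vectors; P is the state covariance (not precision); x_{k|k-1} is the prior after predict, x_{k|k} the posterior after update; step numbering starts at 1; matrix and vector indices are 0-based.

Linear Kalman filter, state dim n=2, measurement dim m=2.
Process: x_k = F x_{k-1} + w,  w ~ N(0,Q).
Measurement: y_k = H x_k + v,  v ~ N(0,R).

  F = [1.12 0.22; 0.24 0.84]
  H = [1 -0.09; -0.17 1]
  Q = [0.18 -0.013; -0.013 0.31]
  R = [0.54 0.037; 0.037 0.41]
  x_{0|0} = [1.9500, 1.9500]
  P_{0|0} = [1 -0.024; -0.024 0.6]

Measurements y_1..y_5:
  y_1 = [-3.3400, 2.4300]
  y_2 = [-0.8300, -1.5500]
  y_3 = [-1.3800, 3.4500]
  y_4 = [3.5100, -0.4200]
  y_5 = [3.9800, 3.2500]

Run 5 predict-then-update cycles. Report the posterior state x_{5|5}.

step 1: x^-=[2.6130, 2.1060]  P^-=[1.4516 0.3428; 0.3428 0.7813]  S=[1.9362 0.0680; 0.0680 1.1167]  K=[0.7323 0.0414; 0.1183 0.6403]  nu=[-5.7635, 0.7682]  x^+=[-1.5759, 1.9162]  P^+=[0.4072 0.1133; 0.1133 0.2861]
step 2: x^-=[-1.3434, 1.2314]  P^-=[0.7605 0.2619; 0.2619 0.5810]  S=[1.2580 0.1213; 0.1213 0.9240]  K=[0.5792 0.0675; 0.1120 0.5660]  nu=[0.6242, -3.0098]  x^+=[-1.1849, -0.4020]  P^+=[0.3247 0.1043; 0.1043 0.2539]
step 3: x^-=[-1.4155, -0.6221]  P^-=[0.6510 0.2248; 0.2248 0.5499]  S=[1.1549 0.1051; 0.1051 0.9023]  K=[0.5403 0.0636; 0.1013 0.5553]  nu=[-0.0204, 3.8314]  x^+=[-1.1830, 1.5035]  P^+=[0.3029 0.0976; 0.0976 0.2480]
step 4: x^-=[-0.9942, 0.9790]  P^-=[0.6200 0.2112; 0.2112 0.5418]  S=[1.1264 0.0972; 0.0972 0.8979]  K=[0.5284 0.0606; 0.0965 0.5530]  nu=[4.5923, -1.5680]  x^+=[1.3372, 0.5549]  P^+=[0.2961 0.0947; 0.0947 0.2464]
step 5: x^-=[1.6197, 0.7871]  P^-=[0.6100 0.2062; 0.2062 0.5391]  S=[1.1172 0.0942; 0.0942 0.8966]  K=[0.5244 0.0593; 0.0946 0.5522]  nu=[2.4311, 2.7383]  x^+=[3.0569, 2.5292]  P^+=[0.2938 0.0937; 0.0937 0.2458]

x_post = [3.0569, 2.5292]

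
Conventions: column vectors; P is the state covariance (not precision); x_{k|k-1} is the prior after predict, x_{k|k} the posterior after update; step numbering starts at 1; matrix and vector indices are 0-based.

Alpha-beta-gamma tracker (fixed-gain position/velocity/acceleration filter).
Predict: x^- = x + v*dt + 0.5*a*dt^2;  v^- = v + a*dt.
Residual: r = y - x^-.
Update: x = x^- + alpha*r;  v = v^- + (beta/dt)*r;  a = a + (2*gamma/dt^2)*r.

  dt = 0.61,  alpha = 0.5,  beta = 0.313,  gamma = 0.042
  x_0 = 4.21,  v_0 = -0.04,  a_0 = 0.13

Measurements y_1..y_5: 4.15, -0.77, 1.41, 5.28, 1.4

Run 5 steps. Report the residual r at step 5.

resid = -1.1528

step 1: x_pred=4.2098  r=-0.0598  x^+=4.1799  v^+=0.0086  a^+=0.1165
step 2: x_pred=4.2068  r=-4.9768  x^+=1.7184  v^+=-2.4740  a^+=-1.0070
step 3: x_pred=0.0219  r=1.3881  x^+=0.7160  v^+=-2.3760  a^+=-0.6936
step 4: x_pred=-0.8625  r=6.1425  x^+=2.2088  v^+=0.3526  a^+=0.6930
step 5: x_pred=2.5528  r=-1.1528  x^+=1.9764  v^+=0.1838  a^+=0.4327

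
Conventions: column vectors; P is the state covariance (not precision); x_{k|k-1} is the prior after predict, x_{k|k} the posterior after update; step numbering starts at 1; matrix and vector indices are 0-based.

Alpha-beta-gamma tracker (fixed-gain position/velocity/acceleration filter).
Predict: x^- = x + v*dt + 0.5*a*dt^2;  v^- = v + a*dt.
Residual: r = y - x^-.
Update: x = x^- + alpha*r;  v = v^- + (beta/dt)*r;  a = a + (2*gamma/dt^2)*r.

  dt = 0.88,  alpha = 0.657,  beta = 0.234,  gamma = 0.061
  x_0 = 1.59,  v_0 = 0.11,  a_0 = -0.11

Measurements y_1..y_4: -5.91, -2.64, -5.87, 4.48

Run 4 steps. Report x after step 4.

step 1: x_pred=1.6442  r=-7.5542  x^+=-3.3189  v^+=-1.9955  a^+=-1.3001
step 2: x_pred=-5.5784  r=2.9384  x^+=-3.6479  v^+=-2.3583  a^+=-0.8372
step 3: x_pred=-6.0473  r=0.1773  x^+=-5.9308  v^+=-3.0479  a^+=-0.8093
step 4: x_pred=-8.9263  r=13.4063  x^+=-0.1184  v^+=-0.1951  a^+=1.3028

x_post = -0.1184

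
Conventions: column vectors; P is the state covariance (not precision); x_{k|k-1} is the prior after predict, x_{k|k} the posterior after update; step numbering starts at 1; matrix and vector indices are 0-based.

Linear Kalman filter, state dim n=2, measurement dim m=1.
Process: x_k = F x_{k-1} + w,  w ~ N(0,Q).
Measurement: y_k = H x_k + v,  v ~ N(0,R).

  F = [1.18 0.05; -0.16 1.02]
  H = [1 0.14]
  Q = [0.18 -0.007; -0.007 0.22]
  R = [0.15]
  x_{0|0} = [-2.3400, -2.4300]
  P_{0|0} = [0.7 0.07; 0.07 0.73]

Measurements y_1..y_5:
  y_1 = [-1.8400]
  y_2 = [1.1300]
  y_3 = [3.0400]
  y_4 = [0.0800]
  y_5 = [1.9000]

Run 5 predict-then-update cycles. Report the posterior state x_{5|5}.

x_post = [1.8471, -1.9140]

step 1: x^-=[-2.8827, -2.1042]  P^-=[1.1648 -0.0182; -0.0182 0.9746]  S=[1.3288]  K=[0.8747; 0.0890]  nu=[1.3373]  x^+=[-1.7130, -1.9852]  P^+=[0.1482 -0.1216; -0.1216 0.9640]
step 2: x^-=[-2.1206, -1.7509]  P^-=[0.3744 -0.1312; -0.1312 1.2665]  S=[0.5125]  K=[0.6947; 0.0899]  nu=[3.4958]  x^+=[0.3080, -1.4366]  P^+=[0.1271 -0.1632; -0.1632 1.2623]
step 3: x^-=[0.2916, -1.5146]  P^-=[0.3408 -0.1618; -0.1618 1.5899]  S=[0.4767]  K=[0.6675; 0.1275]  nu=[2.9604]  x^+=[2.2676, -1.1370]  P^+=[0.1285 -0.2024; -0.2024 1.5821]
step 4: x^-=[2.6189, -1.5226]  P^-=[0.3389 -0.1925; -0.1925 1.9354]  S=[0.4730]  K=[0.6596; 0.1659]  nu=[-2.3258]  x^+=[1.0848, -1.9083]  P^+=[0.1331 -0.2443; -0.2443 1.9224]
step 5: x^-=[1.1846, -2.1200]  P^-=[0.3414 -0.2261; -0.2261 2.3032]  S=[0.4732]  K=[0.6545; 0.2035]  nu=[1.0122]  x^+=[1.8471, -1.9140]  P^+=[0.1387 -0.2892; -0.2892 2.2836]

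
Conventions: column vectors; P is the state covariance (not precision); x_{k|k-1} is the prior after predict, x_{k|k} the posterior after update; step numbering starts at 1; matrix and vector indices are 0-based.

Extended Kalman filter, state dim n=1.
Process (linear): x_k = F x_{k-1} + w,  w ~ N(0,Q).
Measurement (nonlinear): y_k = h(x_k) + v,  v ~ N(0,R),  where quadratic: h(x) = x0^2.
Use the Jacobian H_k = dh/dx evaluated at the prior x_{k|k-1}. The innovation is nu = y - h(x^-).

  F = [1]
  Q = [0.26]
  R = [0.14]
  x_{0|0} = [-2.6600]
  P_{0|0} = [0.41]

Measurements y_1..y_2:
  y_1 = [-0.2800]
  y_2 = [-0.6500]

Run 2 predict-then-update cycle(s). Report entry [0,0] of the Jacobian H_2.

H_jac[0,0] = -2.5750

step 1: x^-=[-2.6600]  P^-=[0.6700]  H_jac=[-5.3200]  S=[19.1026]  K=[-0.1866]  nu=[-7.3556]  x^+=[-1.2875]  P^+=[0.0049]
step 2: x^-=[-1.2875]  P^-=[0.2649]  H_jac=[-2.5750]  S=[1.8965]  K=[-0.3597]  nu=[-2.3077]  x^+=[-0.4575]  P^+=[0.0196]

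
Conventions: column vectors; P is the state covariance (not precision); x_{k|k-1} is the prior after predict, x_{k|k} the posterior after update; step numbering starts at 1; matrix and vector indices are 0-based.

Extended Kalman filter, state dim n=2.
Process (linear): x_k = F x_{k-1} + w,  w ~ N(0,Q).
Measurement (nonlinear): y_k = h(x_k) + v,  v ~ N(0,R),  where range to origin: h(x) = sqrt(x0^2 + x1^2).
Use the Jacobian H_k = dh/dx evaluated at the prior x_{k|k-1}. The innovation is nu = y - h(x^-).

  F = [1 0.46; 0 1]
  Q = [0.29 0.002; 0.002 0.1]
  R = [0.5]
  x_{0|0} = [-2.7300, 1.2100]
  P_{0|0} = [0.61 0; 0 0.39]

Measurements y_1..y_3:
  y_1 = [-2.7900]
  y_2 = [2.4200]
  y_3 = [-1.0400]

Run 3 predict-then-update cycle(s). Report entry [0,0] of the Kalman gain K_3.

step 1: x^-=[-2.1734, 1.2100]  P^-=[0.9825 0.1814; 0.1814 0.4900]  H_jac=[-0.8737 0.4864]  S=[1.2118]  K=[-0.6356; 0.0659]  nu=[-5.2775]  x^+=[1.1810, 0.8622]  P^+=[0.4930 0.2322; 0.2322 0.4847]
step 2: x^-=[1.5776, 0.8622]  P^-=[1.0991 0.4571; 0.4571 0.5847]  H_jac=[0.8775 0.4796]  S=[1.8656]  K=[0.6345; 0.3653]  nu=[0.6222]  x^+=[1.9724, 1.0895]  P^+=[0.3481 0.0247; 0.0247 0.3357]
step 3: x^-=[2.4735, 1.0895]  P^-=[0.7318 0.1811; 0.1811 0.4357]  H_jac=[0.9152 0.4031]  S=[1.3173]  K=[0.5638; 0.2592]  nu=[-3.7429]  x^+=[0.3633, 0.1195]  P^+=[0.3130 -0.0114; -0.0114 0.3473]

K[0,0] = 0.5638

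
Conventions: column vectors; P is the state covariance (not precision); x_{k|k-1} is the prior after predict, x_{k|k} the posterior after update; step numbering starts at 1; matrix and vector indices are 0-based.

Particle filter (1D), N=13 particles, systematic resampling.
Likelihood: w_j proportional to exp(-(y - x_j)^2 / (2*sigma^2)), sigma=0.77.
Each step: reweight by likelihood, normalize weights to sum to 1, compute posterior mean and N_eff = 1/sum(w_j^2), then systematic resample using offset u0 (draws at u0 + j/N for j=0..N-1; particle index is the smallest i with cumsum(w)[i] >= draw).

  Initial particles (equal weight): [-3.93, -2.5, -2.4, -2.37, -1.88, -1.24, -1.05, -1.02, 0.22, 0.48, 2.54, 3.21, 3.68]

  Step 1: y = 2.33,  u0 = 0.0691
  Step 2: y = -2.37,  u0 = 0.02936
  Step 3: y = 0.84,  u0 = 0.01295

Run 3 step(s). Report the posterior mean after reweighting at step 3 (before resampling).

step 1: w=[0.0000, 0.0000, 0.0000, 0.0000, 0.0000, 0.0000, 0.0000, 0.0000, 0.0132, 0.0314, 0.5418, 0.2927, 0.1209]  mean=2.7784  Neff=2.5319  idx=[10, 10, 10, 10, 10, 10, 10, 11, 11, 11, 11, 12, 12]
step 2: w=[0.1426, 0.1426, 0.1426, 0.1426, 0.1426, 0.1426, 0.1426, 0.0004, 0.0004, 0.0004, 0.0004, 0.0000, 0.0000]  mean=2.5410  Neff=7.0214  idx=[0, 0, 1, 1, 2, 2, 3, 3, 4, 5, 5, 6, 6]
step 3: w=[0.0769, 0.0769, 0.0769, 0.0769, 0.0769, 0.0769, 0.0769, 0.0769, 0.0769, 0.0769, 0.0769, 0.0769, 0.0769]  mean=2.5400  Neff=13.0000  idx=[0, 1, 2, 3, 4, 5, 6, 7, 8, 9, 10, 11, 12]

post_mean = 2.5400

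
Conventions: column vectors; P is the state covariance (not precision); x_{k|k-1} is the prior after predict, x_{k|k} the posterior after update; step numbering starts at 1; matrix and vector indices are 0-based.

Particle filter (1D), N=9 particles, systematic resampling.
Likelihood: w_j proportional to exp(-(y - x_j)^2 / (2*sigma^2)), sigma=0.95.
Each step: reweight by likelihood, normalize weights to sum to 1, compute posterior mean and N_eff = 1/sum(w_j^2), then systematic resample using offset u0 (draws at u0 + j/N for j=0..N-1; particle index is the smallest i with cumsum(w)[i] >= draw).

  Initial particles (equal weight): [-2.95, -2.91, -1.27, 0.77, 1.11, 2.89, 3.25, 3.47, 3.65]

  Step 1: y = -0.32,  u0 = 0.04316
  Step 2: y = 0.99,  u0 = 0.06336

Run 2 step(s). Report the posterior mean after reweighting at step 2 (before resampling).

step 1: w=[0.0145, 0.0162, 0.4051, 0.3459, 0.2152, 0.0022, 0.0006, 0.0002, 0.0001]  mean=-0.0899  Neff=3.0255  idx=[2, 2, 2, 2, 3, 3, 3, 4, 4]
step 2: w=[0.0115, 0.0115, 0.0115, 0.0115, 0.1894, 0.1894, 0.1894, 0.1930, 0.1930]  mean=0.8075  Neff=5.4767  idx=[4, 4, 5, 5, 6, 7, 7, 8, 8]

post_mean = 0.8075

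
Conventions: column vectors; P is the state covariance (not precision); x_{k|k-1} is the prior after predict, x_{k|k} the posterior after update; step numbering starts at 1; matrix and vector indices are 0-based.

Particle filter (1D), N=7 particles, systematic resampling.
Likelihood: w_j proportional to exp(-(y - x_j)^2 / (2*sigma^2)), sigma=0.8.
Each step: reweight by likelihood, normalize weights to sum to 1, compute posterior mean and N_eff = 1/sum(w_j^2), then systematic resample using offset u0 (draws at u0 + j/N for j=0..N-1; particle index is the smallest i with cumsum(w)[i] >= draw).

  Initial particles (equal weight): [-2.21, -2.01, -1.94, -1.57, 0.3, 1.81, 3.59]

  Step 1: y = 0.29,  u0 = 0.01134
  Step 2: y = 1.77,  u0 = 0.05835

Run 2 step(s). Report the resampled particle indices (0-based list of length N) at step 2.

resampled_idx = [1, 2, 3, 3, 4, 5, 6]

step 1: w=[0.0059, 0.0126, 0.0161, 0.0525, 0.7838, 0.1289, 0.0002]  mean=0.3169  Neff=1.5769  idx=[1, 4, 4, 4, 4, 4, 4]
step 2: w=[0.0000, 0.1667, 0.1667, 0.1667, 0.1667, 0.1667, 0.1667]  mean=0.3000  Neff=6.0002  idx=[1, 2, 3, 3, 4, 5, 6]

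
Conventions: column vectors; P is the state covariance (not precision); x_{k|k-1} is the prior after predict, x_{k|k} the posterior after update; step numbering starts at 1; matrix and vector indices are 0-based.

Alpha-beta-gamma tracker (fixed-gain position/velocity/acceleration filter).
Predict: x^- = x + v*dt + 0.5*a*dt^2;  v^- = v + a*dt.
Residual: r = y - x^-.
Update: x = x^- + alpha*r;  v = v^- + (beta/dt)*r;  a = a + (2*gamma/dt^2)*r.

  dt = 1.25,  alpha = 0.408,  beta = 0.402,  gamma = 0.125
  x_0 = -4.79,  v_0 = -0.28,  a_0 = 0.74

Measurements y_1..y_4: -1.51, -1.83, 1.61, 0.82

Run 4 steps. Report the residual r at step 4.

resid = -6.5530

step 1: x_pred=-4.5619  r=3.0519  x^+=-3.3167  v^+=1.6265  a^+=1.2283
step 2: x_pred=-0.3240  r=-1.5060  x^+=-0.9384  v^+=2.6775  a^+=0.9873
step 3: x_pred=3.1798  r=-1.5698  x^+=2.5393  v^+=3.4068  a^+=0.7362
step 4: x_pred=7.3730  r=-6.5530  x^+=4.6994  v^+=2.2196  a^+=-0.3123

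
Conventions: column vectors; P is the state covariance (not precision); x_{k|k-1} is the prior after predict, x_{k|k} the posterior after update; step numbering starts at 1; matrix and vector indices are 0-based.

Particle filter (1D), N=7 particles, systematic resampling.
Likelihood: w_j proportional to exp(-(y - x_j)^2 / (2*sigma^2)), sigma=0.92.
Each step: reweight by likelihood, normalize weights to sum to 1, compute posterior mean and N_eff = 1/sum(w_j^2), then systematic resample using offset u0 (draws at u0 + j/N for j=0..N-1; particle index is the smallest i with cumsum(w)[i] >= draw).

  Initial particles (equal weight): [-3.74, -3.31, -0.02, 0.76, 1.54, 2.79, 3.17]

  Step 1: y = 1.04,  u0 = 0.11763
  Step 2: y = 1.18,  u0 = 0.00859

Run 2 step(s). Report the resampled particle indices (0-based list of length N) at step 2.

resampled_idx = [0, 1, 2, 2, 3, 4, 5]

step 1: w=[0.0000, 0.0000, 0.2008, 0.3723, 0.3364, 0.0639, 0.0267]  mean=1.0598  Neff=3.3690  idx=[2, 3, 3, 3, 4, 4, 6]
step 2: w=[0.0841, 0.1774, 0.1774, 0.1774, 0.1824, 0.1824, 0.0190]  mean=1.0246  Neff=5.9397  idx=[0, 1, 2, 2, 3, 4, 5]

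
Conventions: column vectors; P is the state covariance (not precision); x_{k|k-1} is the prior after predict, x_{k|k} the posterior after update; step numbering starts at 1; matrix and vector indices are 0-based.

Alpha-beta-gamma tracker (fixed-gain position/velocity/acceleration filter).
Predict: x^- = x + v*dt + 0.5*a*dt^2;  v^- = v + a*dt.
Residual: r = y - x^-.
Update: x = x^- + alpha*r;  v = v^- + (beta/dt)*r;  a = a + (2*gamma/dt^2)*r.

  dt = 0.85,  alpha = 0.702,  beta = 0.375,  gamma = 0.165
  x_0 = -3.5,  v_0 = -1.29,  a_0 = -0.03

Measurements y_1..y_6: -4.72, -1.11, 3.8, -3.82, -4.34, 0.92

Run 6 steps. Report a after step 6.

step 1: x_pred=-4.6073  r=-0.1127  x^+=-4.6864  v^+=-1.3652  a^+=-0.0815
step 2: x_pred=-5.8763  r=4.7663  x^+=-2.5304  v^+=0.6683  a^+=2.0955
step 3: x_pred=-1.2053  r=5.0053  x^+=2.3084  v^+=4.6577  a^+=4.3817
step 4: x_pred=7.8504  r=-11.6704  x^+=-0.3422  v^+=3.2334  a^+=-0.9487
step 5: x_pred=2.0635  r=-6.4035  x^+=-2.4318  v^+=-0.3980  a^+=-3.8735
step 6: x_pred=-4.1694  r=5.0894  x^+=-0.5966  v^+=-1.4452  a^+=-1.5489

a_post = -1.5489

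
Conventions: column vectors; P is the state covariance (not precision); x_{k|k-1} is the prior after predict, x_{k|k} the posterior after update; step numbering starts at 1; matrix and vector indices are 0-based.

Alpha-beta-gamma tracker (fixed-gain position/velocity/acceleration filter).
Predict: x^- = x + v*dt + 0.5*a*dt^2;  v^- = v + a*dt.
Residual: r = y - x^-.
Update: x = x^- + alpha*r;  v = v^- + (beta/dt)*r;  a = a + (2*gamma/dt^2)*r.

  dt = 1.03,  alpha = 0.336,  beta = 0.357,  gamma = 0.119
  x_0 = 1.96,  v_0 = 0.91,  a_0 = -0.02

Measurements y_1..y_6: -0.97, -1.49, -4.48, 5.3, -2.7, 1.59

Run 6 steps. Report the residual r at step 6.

resid = 3.3869

step 1: x_pred=2.8867  r=-3.8567  x^+=1.5908  v^+=-0.4473  a^+=-0.8852
step 2: x_pred=0.6605  r=-2.1505  x^+=-0.0620  v^+=-2.1045  a^+=-1.3676
step 3: x_pred=-2.9551  r=-1.5249  x^+=-3.4675  v^+=-4.0417  a^+=-1.7097
step 4: x_pred=-8.5373  r=13.8373  x^+=-3.8880  v^+=-1.0067  a^+=1.3945
step 5: x_pred=-4.1851  r=1.4851  x^+=-3.6861  v^+=0.9444  a^+=1.7277
step 6: x_pred=-1.7969  r=3.3869  x^+=-0.6589  v^+=3.8978  a^+=2.4875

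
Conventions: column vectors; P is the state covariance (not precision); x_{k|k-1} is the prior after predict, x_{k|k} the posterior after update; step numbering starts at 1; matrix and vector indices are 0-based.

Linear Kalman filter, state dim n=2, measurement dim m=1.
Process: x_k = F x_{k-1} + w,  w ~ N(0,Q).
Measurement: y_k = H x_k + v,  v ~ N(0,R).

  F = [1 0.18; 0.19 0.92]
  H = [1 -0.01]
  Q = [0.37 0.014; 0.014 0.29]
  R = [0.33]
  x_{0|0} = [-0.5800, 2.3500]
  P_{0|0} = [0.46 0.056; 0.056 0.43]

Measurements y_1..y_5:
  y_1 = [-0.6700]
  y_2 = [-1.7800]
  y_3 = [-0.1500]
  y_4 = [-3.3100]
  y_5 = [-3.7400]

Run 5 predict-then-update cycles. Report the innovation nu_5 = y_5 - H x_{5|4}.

step 1: x^-=[-0.1570, 2.0518]  P^-=[0.8641 0.2260; 0.2260 0.6901]  S=[1.1896]  K=[0.7244; 0.1842]  nu=[-0.4925]  x^+=[-0.5138, 1.9611]  P^+=[0.2397 0.0673; 0.0673 0.6498]
step 2: x^-=[-0.1608, 1.7066]  P^-=[0.6550 0.2314; 0.2314 0.8721]  S=[0.9805]  K=[0.6657; 0.2271]  nu=[-1.6022]  x^+=[-1.2273, 1.3428]  P^+=[0.2205 0.0831; 0.0831 0.8216]
step 3: x^-=[-0.9856, 1.0022]  P^-=[0.6471 0.2713; 0.2713 1.0224]  S=[0.9717]  K=[0.6631; 0.2687]  nu=[0.8457]  x^+=[-0.4249, 1.2294]  P^+=[0.2198 0.0982; 0.0982 0.9523]
step 4: x^-=[-0.2036, 1.0503]  P^-=[0.6560 0.3071; 0.3071 1.1383]  S=[0.9800]  K=[0.6663; 0.3018]  nu=[-3.0959]  x^+=[-2.2663, 0.1159]  P^+=[0.2210 0.1101; 0.1101 1.0490]
step 5: x^-=[-2.2455, -0.3240]  P^-=[0.6646 0.3347; 0.3347 1.2243]  S=[0.9880]  K=[0.6693; 0.3264]  nu=[-1.4978]  x^+=[-3.2479, -0.8129]  P^+=[0.2220 0.1189; 0.1189 1.1191]

innov = [-1.4978]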